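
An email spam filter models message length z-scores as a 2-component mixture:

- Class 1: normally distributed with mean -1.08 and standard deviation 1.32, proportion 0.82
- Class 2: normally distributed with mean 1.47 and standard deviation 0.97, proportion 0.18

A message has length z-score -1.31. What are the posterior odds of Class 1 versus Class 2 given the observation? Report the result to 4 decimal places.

200.3359

The posterior odds equal the prior odds times the likelihood ratio: (w_i/w_j)·(f_i(x)/f_j(x)).
Evaluate each component's likelihood at the observed value:
  p_1 = 0.297676
  p_2 = 0.00676902
Odds = (0.82/0.18) × (0.297676/0.00676902) = 4.55556 × 43.9762 ≈ 200.3359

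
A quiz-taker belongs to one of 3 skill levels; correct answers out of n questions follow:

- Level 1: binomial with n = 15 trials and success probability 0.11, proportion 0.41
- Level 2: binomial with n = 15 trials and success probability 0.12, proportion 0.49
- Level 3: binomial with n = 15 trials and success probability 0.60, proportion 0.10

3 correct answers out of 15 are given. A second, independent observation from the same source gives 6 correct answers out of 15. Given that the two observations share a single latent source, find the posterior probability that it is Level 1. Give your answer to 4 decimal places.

0.3209

P(component k | x) = P(Z=k)·f_k(x) / marginal(x), where marginal(x) = Σ_j P(Z=j)·f_j(x).
Since both observations come from the same component, the likelihood for component k is f_k(x₁)·f_k(x₂).
  p_1 = [0.149579] × [0.00310649] = 0.000464665
  p_2 = [0.169569] × [0.00472972] = 0.000802016
  p_3 = [0.00164886] × [0.0612141] = 0.000100934
Multiply by the mixture weights:
  P(Z=1)·p_1 = 0.41 × 0.000464665 = 0.000190513
  P(Z=2)·p_2 = 0.49 × 0.000802016 = 0.000392988
  P(Z=3)·p_3 = 0.10 × 0.000100934 = 1.00934e-05
Normaliser: 0.000190513 + 0.000392988 + 1.00934e-05 = 0.000593594
P(Level 1 | x₁,x₂) = 0.000190513 / 0.000593594 ≈ 0.3209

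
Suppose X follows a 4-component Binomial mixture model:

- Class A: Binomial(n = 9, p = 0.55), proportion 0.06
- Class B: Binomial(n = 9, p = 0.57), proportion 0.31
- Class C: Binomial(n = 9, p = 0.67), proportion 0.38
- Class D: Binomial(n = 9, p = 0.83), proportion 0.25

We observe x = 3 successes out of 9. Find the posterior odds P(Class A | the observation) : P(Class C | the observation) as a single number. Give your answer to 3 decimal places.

Posterior odds = (π_i f_i(x)) / (π_j f_j(x)); the normalising sum cancels.
Evaluate each component's likelihood at the observed value:
  f_A = C(9,3)·0.55^3·0.45^6 = 84·0.166375·0.00830377 = 0.116049
  f_B = C(9,3)·0.57^3·0.43^6 = 84·0.185193·0.00632136 = 0.0983365
  f_C = C(9,3)·0.67^3·0.33^6 = 84·0.300763·0.00129147 = 0.0326278
  f_D = C(9,3)·0.83^3·0.17^6 = 84·0.571787·2.41376e-05 = 0.00115933
Odds = (0.06/0.38) × (0.116049/0.0326278) = 0.157895 × 3.55676 ≈ 0.562

0.562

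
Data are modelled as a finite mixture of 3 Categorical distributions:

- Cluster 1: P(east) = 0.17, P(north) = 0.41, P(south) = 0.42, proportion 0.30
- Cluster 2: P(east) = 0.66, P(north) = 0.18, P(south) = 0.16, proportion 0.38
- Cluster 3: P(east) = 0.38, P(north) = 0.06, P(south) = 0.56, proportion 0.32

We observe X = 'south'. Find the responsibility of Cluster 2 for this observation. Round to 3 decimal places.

0.166

The responsibility of component k is P(Z=k) f_k(x) divided by Σ_j P(Z=j) f_j(x).
Categorical probabilities:
  L_1 = 0.42
  L_2 = 0.16
  L_3 = 0.56
Prior × likelihood for each component:
  P(Z=1)·L_1 = 0.30 × 0.42 = 0.126
  P(Z=2)·L_2 = 0.38 × 0.16 = 0.0608
  P(Z=3)·L_3 = 0.32 × 0.56 = 0.1792
Denominator: 0.126 + 0.0608 + 0.1792 = 0.366
P(Cluster 2 | x) = 0.0608 / 0.366 ≈ 0.166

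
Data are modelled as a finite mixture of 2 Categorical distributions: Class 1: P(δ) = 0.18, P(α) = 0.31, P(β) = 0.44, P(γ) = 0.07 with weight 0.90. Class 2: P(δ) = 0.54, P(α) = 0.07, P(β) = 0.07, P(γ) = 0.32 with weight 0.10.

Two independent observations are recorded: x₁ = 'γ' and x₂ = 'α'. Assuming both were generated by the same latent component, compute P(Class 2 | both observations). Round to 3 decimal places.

The responsibility of component k is π_k f_k(x) divided by Σ_j π_j f_j(x).
Since both observations come from the same component, the likelihood for component k is f_k(x₁)·f_k(x₂).
  p_1 = [P(γ | comp) = 0.07] × [0.31] = 0.0217
  p_2 = [P(γ | comp) = 0.32] × [0.07] = 0.0224
Multiply by the mixture weights:
  π_1·p_1 = 0.90 × 0.0217 = 0.01953
  π_2·p_2 = 0.10 × 0.0224 = 0.00224
Denominator: 0.01953 + 0.00224 = 0.02177
P(Class 2 | x) = 0.00224 / 0.02177 ≈ 0.103

0.103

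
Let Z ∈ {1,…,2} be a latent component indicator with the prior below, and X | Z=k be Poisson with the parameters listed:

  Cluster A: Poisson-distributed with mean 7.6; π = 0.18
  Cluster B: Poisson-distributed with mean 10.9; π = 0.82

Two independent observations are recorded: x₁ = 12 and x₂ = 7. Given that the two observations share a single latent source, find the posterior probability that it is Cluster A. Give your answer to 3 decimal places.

Apply Bayes' rule: the posterior for each component is proportional to its prior times its likelihood at x.
Since both observations come from the same component, the likelihood for component k is f_k(x₁)·f_k(x₂).
  f_A = [e^(−7.6)·7.6^12/12! = 0.0387961] × [0.145421] = 0.00564176
  f_B = [e^(−10.9)·10.9^12/12! = 0.108385] × [0.0669492] = 0.00725632
Prior × likelihood for each component:
  P(Z=A)·f_A = 0.18 × 0.00564176 = 0.00101552
  P(Z=B)·f_B = 0.82 × 0.00725632 = 0.00595018
Normaliser: 0.00101552 + 0.00595018 = 0.0069657
Responsibility of Cluster A: 0.00101552 / 0.0069657 ≈ 0.146

0.146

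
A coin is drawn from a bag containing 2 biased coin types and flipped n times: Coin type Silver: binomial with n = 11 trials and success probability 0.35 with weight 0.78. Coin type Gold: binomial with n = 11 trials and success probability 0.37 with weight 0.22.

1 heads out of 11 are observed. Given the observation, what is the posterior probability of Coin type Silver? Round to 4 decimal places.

P(component k | x) = π_k·f_k(x) / marginal(x), where marginal(x) = Σ_j π_j·f_j(x).
Evaluate each component's likelihood at the observed value:
  L_Silver = 0.0518316
  L_Gold = 0.0400867
Unnormalised posteriors:
  π_Silver·L_Silver = 0.78 × 0.0518316 = 0.0404286
  π_Gold·L_Gold = 0.22 × 0.0400867 = 0.00881907
Evidence: 0.0404286 + 0.00881907 = 0.0492477
P(Coin type Silver | the observation) ≈ 0.8209

0.8209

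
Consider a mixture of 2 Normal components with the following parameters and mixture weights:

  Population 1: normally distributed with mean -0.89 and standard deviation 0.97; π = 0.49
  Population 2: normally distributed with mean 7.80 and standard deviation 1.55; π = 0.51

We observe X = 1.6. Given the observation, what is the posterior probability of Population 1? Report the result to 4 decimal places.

P(component k | x) = π_k·f_k(x) / marginal(x), where marginal(x) = Σ_j π_j·f_j(x).
Normal densities:
  p_1 = 0.0152489
  p_2 = 8.63421e-05
Prior × likelihood for each component:
  π_1·p_1 = 0.49 × 0.0152489 = 0.00747194
  π_2·p_2 = 0.51 × 8.63421e-05 = 4.40345e-05
Sum: 0.00747194 + 4.40345e-05 = 0.00751598
So the posterior for Population 1 is 0.00747194 / 0.00751598 ≈ 0.9941.

0.9941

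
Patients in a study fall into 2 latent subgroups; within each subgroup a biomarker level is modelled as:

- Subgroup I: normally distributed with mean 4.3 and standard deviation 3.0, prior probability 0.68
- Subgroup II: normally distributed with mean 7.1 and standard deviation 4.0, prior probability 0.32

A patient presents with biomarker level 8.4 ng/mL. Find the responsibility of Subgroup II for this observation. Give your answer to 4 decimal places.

0.4600

The responsibility of component k is P(Z=k) f_k(x) divided by Σ_j P(Z=j) f_j(x).
Normal densities:
  f_I = (1/(3.0·√(2π)))·exp(−(8.4−4.3)²/(2·3.0²)) = 0.132981·exp(-0.93389) = 0.0522644
  f_II = (1/(4.0·√(2π)))·exp(−(8.4−7.1)²/(2·4.0²)) = 0.099736·exp(-0.05281) = 0.094605
Unnormalised posteriors:
  P(Z=I)·f_I = 0.68 × 0.0522644 = 0.0355398
  P(Z=II)·f_II = 0.32 × 0.094605 = 0.0302736
Marginal: 0.0355398 + 0.0302736 = 0.0658134
P(Subgroup II | the observation) ≈ 0.4600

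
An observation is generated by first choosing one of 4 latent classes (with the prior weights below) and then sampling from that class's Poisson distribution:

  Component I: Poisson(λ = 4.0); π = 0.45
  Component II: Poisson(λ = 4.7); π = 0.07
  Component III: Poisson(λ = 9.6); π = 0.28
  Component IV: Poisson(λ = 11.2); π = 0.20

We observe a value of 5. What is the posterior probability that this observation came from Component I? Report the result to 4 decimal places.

0.7076

The responsibility of component k is π_k f_k(x) divided by Σ_j π_j f_j(x).
Evaluate each component's likelihood at the observed value:
  p_I = e^(−4.0)·4.0^5/5! = 0.156293
  p_II = e^(−4.7)·4.7^5/5! = 0.17383
  p_III = e^(−9.6)·9.6^5/5! = 0.0460201
  p_IV = e^(−11.2)·11.2^5/5! = 0.0200822
Unnormalised posteriors:
  π_I·p_I = 0.45 × 0.156293 = 0.0703321
  π_II·p_II = 0.07 × 0.17383 = 0.0121681
  π_III·p_III = 0.28 × 0.0460201 = 0.0128856
  π_IV·p_IV = 0.20 × 0.0200822 = 0.00401643
Normaliser: 0.0703321 + 0.0121681 + 0.0128856 + 0.00401643 = 0.0994022
Responsibility of Component I: 0.0703321 / 0.0994022 ≈ 0.7076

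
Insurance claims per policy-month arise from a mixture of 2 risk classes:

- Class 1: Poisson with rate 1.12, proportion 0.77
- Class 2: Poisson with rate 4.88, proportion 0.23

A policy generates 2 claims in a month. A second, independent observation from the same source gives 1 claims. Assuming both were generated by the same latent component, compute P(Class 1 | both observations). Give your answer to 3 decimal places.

P(component k | x) = π_k·f_k(x) / marginal(x), where marginal(x) = Σ_j π_j·f_j(x).
Since both observations come from the same component, the likelihood for component k is f_k(x₁)·f_k(x₂).
  L_1 = [0.204643] × [0.365433] = 0.0747833
  L_2 = [0.0904592] × [0.0370734] = 0.00335363
Multiply by the mixture weights:
  π_1·L_1 = 0.77 × 0.0747833 = 0.0575831
  π_2·L_2 = 0.23 × 0.00335363 = 0.000771335
Sum: 0.0575831 + 0.000771335 = 0.0583545
P(Class 1 | x₁, x₂) ≈ 0.987

0.987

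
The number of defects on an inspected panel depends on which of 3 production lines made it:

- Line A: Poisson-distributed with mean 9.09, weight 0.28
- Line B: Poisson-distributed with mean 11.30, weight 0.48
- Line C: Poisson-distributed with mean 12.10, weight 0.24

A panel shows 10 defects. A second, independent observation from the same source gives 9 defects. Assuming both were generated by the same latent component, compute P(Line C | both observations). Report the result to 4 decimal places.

Apply Bayes' rule: the posterior for each component is proportional to its prior times its likelihood at x.
Since both observations come from the same component, the likelihood for component k is f_k(x₁)·f_k(x₂).
  f_A = [e^(−9.09)·9.09^10/10! = 0.119712] × [0.131697] = 0.0157657
  f_B = [e^(−11.30)·11.30^10/10! = 0.115743] × [0.102427] = 0.0118552
  f_C = [e^(−12.10)·12.10^10/10! = 0.103069] × [0.0851809] = 0.00877949
Weight by the priors:
  π_A·f_A = 0.28 × 0.0157657 = 0.0044144
  π_B·f_B = 0.48 × 0.0118552 = 0.0056905
  π_C·f_C = 0.24 × 0.00877949 = 0.00210708
Evidence: 0.0044144 + 0.0056905 + 0.00210708 = 0.012212
P(Line C | data) = 0.00210708 / 0.012212 ≈ 0.1725

0.1725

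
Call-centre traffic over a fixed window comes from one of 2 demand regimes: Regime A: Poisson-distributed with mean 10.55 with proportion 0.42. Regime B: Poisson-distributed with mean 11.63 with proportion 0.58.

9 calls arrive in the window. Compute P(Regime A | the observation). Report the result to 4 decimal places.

0.4701

By Bayes' theorem, P(k | x) = π_k f_k(x) / Σ_j π_j f_j(x).
Evaluate each component's likelihood at the observed value:
  L_A = e^(−10.55)·10.55^9/9! = 0.11687
  L_B = e^(−11.63)·11.63^9/9! = 0.0954134
Multiply by the mixture weights:
  π_A·L_A = 0.42 × 0.11687 = 0.0490853
  π_B·L_B = 0.58 × 0.0954134 = 0.0553398
Marginal: 0.0490853 + 0.0553398 = 0.104425
P(Regime A | the observation) = 0.0490853 / 0.104425 ≈ 0.4701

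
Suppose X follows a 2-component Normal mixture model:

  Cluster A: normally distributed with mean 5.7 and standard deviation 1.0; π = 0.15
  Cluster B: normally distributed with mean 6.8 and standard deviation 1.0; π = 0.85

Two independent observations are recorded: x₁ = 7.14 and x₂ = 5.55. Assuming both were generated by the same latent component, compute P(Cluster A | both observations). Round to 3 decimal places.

Apply Bayes' rule: the posterior for each component is proportional to its prior times its likelihood at x.
Since both observations come from the same component, the likelihood for component k is f_k(x₁)·f_k(x₂).
  L_A = [0.14146] × [0.394479] = 0.055803
  L_B = [0.376537] × [0.182649] = 0.0687742
Weight by the priors:
  P(Z=A)·L_A = 0.15 × 0.055803 = 0.00837045
  P(Z=B)·L_B = 0.85 × 0.0687742 = 0.058458
Marginal: 0.00837045 + 0.058458 = 0.0668285
So the posterior for Cluster A is 0.00837045 / 0.0668285 ≈ 0.125.

0.125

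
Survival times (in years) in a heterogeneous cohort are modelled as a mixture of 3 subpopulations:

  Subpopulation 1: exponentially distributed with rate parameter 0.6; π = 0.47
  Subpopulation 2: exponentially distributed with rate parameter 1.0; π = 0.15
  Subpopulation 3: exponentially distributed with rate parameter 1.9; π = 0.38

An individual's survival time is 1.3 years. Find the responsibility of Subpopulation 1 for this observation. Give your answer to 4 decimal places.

0.5591

The responsibility of component k is π_k f_k(x) divided by Σ_j π_j f_j(x).
Evaluate each component's likelihood at the observed value:
  f_1 = 0.275044
  f_2 = 0.272532
  f_3 = 0.160711
Unnormalised posteriors:
  π_1·f_1 = 0.47 × 0.275044 = 0.12927
  π_2·f_2 = 0.15 × 0.272532 = 0.0408798
  π_3·f_3 = 0.38 × 0.160711 = 0.0610703
Evidence: 0.12927 + 0.0408798 + 0.0610703 = 0.231221
Responsibility of Subpopulation 1: 0.12927 / 0.231221 ≈ 0.5591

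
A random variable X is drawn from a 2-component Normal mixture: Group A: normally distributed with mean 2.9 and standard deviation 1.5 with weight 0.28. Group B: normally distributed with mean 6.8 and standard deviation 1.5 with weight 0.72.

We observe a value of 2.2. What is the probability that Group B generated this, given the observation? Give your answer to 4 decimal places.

The responsibility of component k is π_k f_k(x) divided by Σ_j π_j f_j(x).
Component likelihoods at x = 2.2:
  p_A = (1/(1.5·√(2π)))·exp(−(2.2−2.9)²/(2·1.5²)) = 0.265962·exp(-0.10889) = 0.238522
  p_B = (1/(1.5·√(2π)))·exp(−(2.2−6.8)²/(2·1.5²)) = 0.265962·exp(-4.70222) = 0.00241362
Prior × likelihood for each component:
  π_A·p_A = 0.28 × 0.238522 = 0.0667862
  π_B·p_B = 0.72 × 0.00241362 = 0.00173781
Marginal: 0.0667862 + 0.00173781 = 0.068524
P(Group B | data) ≈ 0.0254

0.0254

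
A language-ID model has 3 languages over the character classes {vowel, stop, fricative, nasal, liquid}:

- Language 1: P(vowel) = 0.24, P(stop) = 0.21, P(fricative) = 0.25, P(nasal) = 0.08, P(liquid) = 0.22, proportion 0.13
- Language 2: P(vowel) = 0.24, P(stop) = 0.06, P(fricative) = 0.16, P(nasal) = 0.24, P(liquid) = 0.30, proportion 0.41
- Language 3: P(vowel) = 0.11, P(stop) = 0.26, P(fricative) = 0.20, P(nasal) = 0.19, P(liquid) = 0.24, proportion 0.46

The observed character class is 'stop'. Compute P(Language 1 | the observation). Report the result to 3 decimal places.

0.159

By Bayes' theorem, P(k | x) = w_k f_k(x) / Σ_j w_j f_j(x).
Component likelihoods at x = 'stop':
  p_1 = 0.21
  p_2 = 0.06
  p_3 = 0.26
Weight by the priors:
  w_1·p_1 = 0.13 × 0.21 = 0.0273
  w_2·p_2 = 0.41 × 0.06 = 0.0246
  w_3·p_3 = 0.46 × 0.26 = 0.1196
Sum: 0.0273 + 0.0246 + 0.1196 = 0.1715
P(Language 1 | data) ≈ 0.159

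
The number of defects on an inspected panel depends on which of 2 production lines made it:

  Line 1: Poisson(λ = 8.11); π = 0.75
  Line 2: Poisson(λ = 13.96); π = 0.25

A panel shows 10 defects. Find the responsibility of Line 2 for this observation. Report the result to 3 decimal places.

Posterior ∝ prior × likelihood, so P(k | x) ∝ π_k f_k(x); normalise over all components.
Evaluate each component's likelihood at the observed value:
  p_1 = e^(−8.11)·8.11^10/10! = 0.101934
  p_2 = e^(−13.96)·13.96^10/10! = 0.067041
Weight by the priors:
  π_1·p_1 = 0.75 × 0.101934 = 0.0764502
  π_2·p_2 = 0.25 × 0.067041 = 0.0167602
Evidence: 0.0764502 + 0.0167602 = 0.0932104
Responsibility of Line 2: 0.0167602 / 0.0932104 ≈ 0.180

0.180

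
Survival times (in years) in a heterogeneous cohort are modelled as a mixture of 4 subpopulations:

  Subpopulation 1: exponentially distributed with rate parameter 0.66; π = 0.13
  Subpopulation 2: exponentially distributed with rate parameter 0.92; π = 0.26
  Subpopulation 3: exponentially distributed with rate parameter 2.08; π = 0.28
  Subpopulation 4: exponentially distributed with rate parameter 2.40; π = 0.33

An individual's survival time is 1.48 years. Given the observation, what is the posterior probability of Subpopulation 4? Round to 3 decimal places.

0.159

The responsibility of component k is w_k f_k(x) divided by Σ_j w_j f_j(x).
Evaluate each component's likelihood at the observed value:
  p_1 = 0.248499
  p_2 = 0.23575
  p_3 = 0.0957483
  p_4 = 0.0688014
Unnormalised posteriors:
  w_1·p_1 = 0.13 × 0.248499 = 0.0323049
  w_2·p_2 = 0.26 × 0.23575 = 0.0612951
  w_3·p_3 = 0.28 × 0.0957483 = 0.0268095
  w_4·p_4 = 0.33 × 0.0688014 = 0.0227045
Marginal: 0.0323049 + 0.0612951 + 0.0268095 + 0.0227045 = 0.143114
P(Subpopulation 4 | the observation) ≈ 0.159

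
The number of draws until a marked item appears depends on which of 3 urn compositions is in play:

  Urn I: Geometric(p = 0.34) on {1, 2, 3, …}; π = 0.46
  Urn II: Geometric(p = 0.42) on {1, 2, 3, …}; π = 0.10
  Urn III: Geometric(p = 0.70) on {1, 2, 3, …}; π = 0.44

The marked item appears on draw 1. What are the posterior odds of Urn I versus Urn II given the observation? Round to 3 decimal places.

3.724

Since P(k|x) ∝ P(Z=k) f_k(x), the posterior odds are P(Z=i) f_i(x) / (P(Z=j) f_j(x)).
Component likelihoods at x = 1:
  p_I = 0.34
  p_II = 0.42
  p_III = 0.7
0.1564 / 0.042 ≈ 3.724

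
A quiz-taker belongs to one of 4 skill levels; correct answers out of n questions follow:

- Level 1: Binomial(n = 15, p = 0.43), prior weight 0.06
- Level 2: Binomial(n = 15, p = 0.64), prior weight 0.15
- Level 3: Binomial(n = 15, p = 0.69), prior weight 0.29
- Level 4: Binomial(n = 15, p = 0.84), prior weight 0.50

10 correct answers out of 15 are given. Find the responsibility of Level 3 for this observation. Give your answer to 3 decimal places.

0.499

Posterior ∝ prior × likelihood, so P(k | x) ∝ P(Z=k) f_k(x); normalise over all components.
Evaluate each component's likelihood at the observed value:
  p_1 = 0.0390494
  p_2 = 0.209347
  p_3 = 0.210307
  p_4 = 0.0550742
Prior × likelihood for each component:
  P(Z=1)·p_1 = 0.06 × 0.0390494 = 0.00234296
  P(Z=2)·p_2 = 0.15 × 0.209347 = 0.0314021
  P(Z=3)·p_3 = 0.29 × 0.210307 = 0.0609892
  P(Z=4)·p_4 = 0.50 × 0.0550742 = 0.0275371
Sum: 0.00234296 + 0.0314021 + 0.0609892 + 0.0275371 = 0.122271
So the posterior for Level 3 is 0.0609892 / 0.122271 ≈ 0.499.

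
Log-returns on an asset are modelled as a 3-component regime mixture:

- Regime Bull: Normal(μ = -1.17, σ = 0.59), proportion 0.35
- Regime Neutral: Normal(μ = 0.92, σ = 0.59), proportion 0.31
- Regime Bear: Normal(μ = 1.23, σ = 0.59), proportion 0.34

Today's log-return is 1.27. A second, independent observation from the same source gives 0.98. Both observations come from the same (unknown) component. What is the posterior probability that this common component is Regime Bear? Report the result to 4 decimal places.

Posterior ∝ prior × likelihood, so P(k | x) ∝ P(Z=k) f_k(x); normalise over all components.
Since both observations come from the same component, the likelihood for component k is f_k(x₁)·f_k(x₂).
  p_Bull = [(1/(0.59·√(2π)))·exp(−(1.27−-1.17)²/(2·0.59²)) = 0.676173·exp(-8.55157) = 0.000130665] × [0.000884117] = 1.15523e-07
  p_Neutral = [(1/(0.59·√(2π)))·exp(−(1.27−0.92)²/(2·0.59²)) = 0.676173·exp(-0.17596) = 0.567077] × [0.672686] = 0.381464
  p_Bear = [(1/(0.59·√(2π)))·exp(−(1.27−1.23)²/(2·0.59²)) = 0.676173·exp(-0.00230) = 0.674621] × [0.618116] = 0.416994
Unnormalised posteriors:
  P(Z=Bull)·p_Bull = 0.35 × 1.15523e-07 = 4.04332e-08
  P(Z=Neutral)·p_Neutral = 0.31 × 0.381464 = 0.118254
  P(Z=Bear)·p_Bear = 0.34 × 0.416994 = 0.141778
Normaliser: 4.04332e-08 + 0.118254 + 0.141778 = 0.260032
Responsibility of Regime Bear: 0.141778 / 0.260032 ≈ 0.5452

0.5452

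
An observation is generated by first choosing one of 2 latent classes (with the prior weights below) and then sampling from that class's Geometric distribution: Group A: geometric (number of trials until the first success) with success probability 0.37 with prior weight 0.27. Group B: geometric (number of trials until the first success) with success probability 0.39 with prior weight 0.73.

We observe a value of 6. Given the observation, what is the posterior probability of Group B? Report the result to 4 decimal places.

0.7081

P(component k | x) = w_k·f_k(x) / marginal(x), where marginal(x) = Σ_j w_j·f_j(x).
Geometric probabilities:
  p_A = 0.37·(1−0.37)^5 = 0.37·0.0992437 = 0.0367202
  p_B = 0.39·(1−0.39)^5 = 0.39·0.0844596 = 0.0329393
Weight by the priors:
  w_A·p_A = 0.27 × 0.0367202 = 0.00991444
  w_B·p_B = 0.73 × 0.0329393 = 0.0240457
Normaliser: 0.00991444 + 0.0240457 = 0.0339601
P(Group B | x) = 0.0240457 / 0.0339601 ≈ 0.7081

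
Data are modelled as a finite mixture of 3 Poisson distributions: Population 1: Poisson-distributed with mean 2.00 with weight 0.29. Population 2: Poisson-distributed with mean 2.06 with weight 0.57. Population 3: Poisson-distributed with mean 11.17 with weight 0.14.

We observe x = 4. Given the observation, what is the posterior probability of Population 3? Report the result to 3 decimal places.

Posterior ∝ prior × likelihood, so P(k | x) ∝ π_k f_k(x); normalise over all components.
Poisson probabilities:
  L_1 = e^(−2.00)·2.00^4/4! = 0.0902235
  L_2 = e^(−2.06)·2.06^4/4! = 0.0956337
  L_3 = e^(−11.17)·11.17^4/4! = 0.0091397
Prior × likelihood for each component:
  π_1·L_1 = 0.29 × 0.0902235 = 0.0261648
  π_2·L_2 = 0.57 × 0.0956337 = 0.0545112
  π_3·L_3 = 0.14 × 0.0091397 = 0.00127956
Evidence: 0.0261648 + 0.0545112 + 0.00127956 = 0.0819556
P(Population 3 | data) = 0.00127956 / 0.0819556 ≈ 0.016

0.016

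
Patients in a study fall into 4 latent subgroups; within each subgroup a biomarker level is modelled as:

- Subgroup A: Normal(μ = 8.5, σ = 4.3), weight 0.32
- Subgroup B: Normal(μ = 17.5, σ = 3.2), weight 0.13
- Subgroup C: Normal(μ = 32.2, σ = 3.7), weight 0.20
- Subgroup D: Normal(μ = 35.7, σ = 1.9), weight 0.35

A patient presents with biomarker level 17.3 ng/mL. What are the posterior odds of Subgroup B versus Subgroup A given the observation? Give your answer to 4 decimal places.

Since P(k|x) ∝ π_k f_k(x), the posterior odds are π_i f_i(x) / (π_j f_j(x)).
Component likelihoods at x = 17.3 ng/mL:
  p_A = (1/(4.3·√(2π)))·exp(−(17.3−8.5)²/(2·4.3²)) = 0.092777·exp(-2.09410) = 0.0114283
  p_B = (1/(3.2·√(2π)))·exp(−(17.3−17.5)²/(2·3.2²)) = 0.124669·exp(-0.00195) = 0.124426
  p_C = (1/(3.7·√(2π)))·exp(−(17.3−32.2)²/(2·3.7²)) = 0.107822·exp(-8.10847) = 3.24521e-05
  p_D = (1/(1.9·√(2π)))·exp(−(17.3−35.7)²/(2·1.9²)) = 0.209970·exp(-46.89197) = 9.06221e-22
Posterior odds = (π_B·p_B) / (π_A·p_A) = (0.13·0.124426) / (0.32·0.0114283) = 0.0161754 / 0.00365707 ≈ 4.4230

4.4230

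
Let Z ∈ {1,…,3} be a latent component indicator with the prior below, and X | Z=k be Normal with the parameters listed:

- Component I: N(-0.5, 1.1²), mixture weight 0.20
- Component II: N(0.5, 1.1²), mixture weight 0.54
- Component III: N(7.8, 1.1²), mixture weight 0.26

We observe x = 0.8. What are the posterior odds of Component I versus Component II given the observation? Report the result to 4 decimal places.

0.1912

The posterior odds equal the prior odds times the likelihood ratio: (w_i/w_j)·(f_i(x)/f_j(x)).
Evaluate each component's likelihood at the observed value:
  p_I = (1/(1.1·√(2π)))·exp(−(0.8−-0.5)²/(2·1.1²)) = 0.362675·exp(-0.69835) = 0.180397
  p_II = (1/(1.1·√(2π)))·exp(−(0.8−0.5)²/(2·1.1²)) = 0.362675·exp(-0.03719) = 0.349435
  p_III = (1/(1.1·√(2π)))·exp(−(0.8−7.8)²/(2·1.1²)) = 0.362675·exp(-20.24793) = 5.8338e-10
0.0360794 / 0.188695 ≈ 0.1912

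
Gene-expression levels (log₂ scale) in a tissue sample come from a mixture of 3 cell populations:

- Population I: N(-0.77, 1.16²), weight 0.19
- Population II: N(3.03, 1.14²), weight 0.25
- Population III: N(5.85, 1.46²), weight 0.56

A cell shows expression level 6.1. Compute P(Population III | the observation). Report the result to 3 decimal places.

0.985

Posterior ∝ prior × likelihood, so P(k | x) ∝ π_k f_k(x); normalise over all components.
Normal densities:
  p_I = (1/(1.16·√(2π)))·exp(−(6.1−-0.77)²/(2·1.16²)) = 0.343916·exp(-17.53749) = 8.31794e-09
  p_II = (1/(1.14·√(2π)))·exp(−(6.1−3.03)²/(2·1.14²)) = 0.349949·exp(-3.62608) = 0.00931579
  p_III = (1/(1.46·√(2π)))·exp(−(6.1−5.85)²/(2·1.46²)) = 0.273248·exp(-0.01466) = 0.269271
Weight by the priors:
  π_I·p_I = 0.19 × 8.31794e-09 = 1.58041e-09
  π_II·p_II = 0.25 × 0.00931579 = 0.00232895
  π_III·p_III = 0.56 × 0.269271 = 0.150792
Normaliser: 1.58041e-09 + 0.00232895 + 0.150792 = 0.153121
So the posterior for Population III is 0.150792 / 0.153121 ≈ 0.985.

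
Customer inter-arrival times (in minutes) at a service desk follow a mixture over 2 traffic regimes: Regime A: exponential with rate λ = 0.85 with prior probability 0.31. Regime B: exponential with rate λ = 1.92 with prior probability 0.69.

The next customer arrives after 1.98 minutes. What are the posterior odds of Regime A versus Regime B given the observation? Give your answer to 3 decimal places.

Since P(k|x) ∝ π_k f_k(x), the posterior odds are π_i f_i(x) / (π_j f_j(x)).
Exponential densities:
  L_A = 0.85·e^(−0.85·1.98) = 0.85·e^(−1.6830) = 0.157943
  L_B = 1.92·e^(−1.92·1.98) = 1.92·e^(−3.8016) = 0.0428832
0.0489624 / 0.0295894 ≈ 1.655

1.655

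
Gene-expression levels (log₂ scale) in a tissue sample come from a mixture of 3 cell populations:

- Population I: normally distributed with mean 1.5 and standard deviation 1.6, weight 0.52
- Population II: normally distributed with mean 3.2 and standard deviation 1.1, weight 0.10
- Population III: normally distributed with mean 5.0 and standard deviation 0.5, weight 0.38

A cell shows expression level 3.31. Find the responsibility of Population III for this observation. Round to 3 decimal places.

0.010

Posterior ∝ prior × likelihood, so P(k | x) ∝ π_k f_k(x); normalise over all components.
Evaluate each component's likelihood at the observed value:
  L_I = 0.131493
  L_II = 0.360866
  L_III = 0.00263732
Weight by the priors:
  π_I·L_I = 0.52 × 0.131493 = 0.0683761
  π_II·L_II = 0.10 × 0.360866 = 0.0360866
  π_III·L_III = 0.38 × 0.00263732 = 0.00100218
Normaliser: 0.0683761 + 0.0360866 + 0.00100218 = 0.105465
Responsibility of Population III: 0.00100218 / 0.105465 ≈ 0.010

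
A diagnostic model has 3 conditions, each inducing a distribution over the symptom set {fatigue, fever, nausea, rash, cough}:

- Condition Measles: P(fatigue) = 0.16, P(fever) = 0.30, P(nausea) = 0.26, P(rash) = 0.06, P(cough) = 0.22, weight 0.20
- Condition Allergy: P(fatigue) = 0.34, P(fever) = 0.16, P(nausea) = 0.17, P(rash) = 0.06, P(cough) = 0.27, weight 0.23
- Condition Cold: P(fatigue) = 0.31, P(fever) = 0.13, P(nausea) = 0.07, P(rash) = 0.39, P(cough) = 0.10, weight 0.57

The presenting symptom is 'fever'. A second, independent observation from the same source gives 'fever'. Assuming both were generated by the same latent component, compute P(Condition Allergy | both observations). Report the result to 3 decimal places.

0.176

P(component k | x) = P(Z=k)·f_k(x) / marginal(x), where marginal(x) = Σ_j P(Z=j)·f_j(x).
Since both observations come from the same component, the likelihood for component k is f_k(x₁)·f_k(x₂).
  p_Measles = [P(fever | comp) = 0.30] × [0.3] = 0.09
  p_Allergy = [P(fever | comp) = 0.16] × [0.16] = 0.0256
  p_Cold = [P(fever | comp) = 0.13] × [0.13] = 0.0169
Weight by the priors:
  P(Z=Measles)·p_Measles = 0.20 × 0.09 = 0.018
  P(Z=Allergy)·p_Allergy = 0.23 × 0.0256 = 0.005888
  P(Z=Cold)·p_Cold = 0.57 × 0.0169 = 0.009633
Marginal: 0.018 + 0.005888 + 0.009633 = 0.033521
P(Condition Allergy | x₁, x₂) = 0.005888 / 0.033521 ≈ 0.176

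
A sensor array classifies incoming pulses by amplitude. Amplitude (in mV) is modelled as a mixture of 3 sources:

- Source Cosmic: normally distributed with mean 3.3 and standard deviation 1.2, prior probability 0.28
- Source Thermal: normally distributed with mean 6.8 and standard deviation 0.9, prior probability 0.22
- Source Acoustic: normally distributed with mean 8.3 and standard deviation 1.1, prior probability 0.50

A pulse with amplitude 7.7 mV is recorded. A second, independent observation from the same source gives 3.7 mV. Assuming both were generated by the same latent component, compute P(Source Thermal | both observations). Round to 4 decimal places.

Apply Bayes' rule: the posterior for each component is proportional to its prior times its likelihood at x.
Since both observations come from the same component, the likelihood for component k is f_k(x₁)·f_k(x₂).
  p_Cosmic = [(1/(1.2·√(2π)))·exp(−(7.7−3.3)²/(2·1.2²)) = 0.332452·exp(-6.72222) = 0.000400226] × [0.314486] = 0.000125865
  p_Thermal = [(1/(0.9·√(2π)))·exp(−(7.7−6.8)²/(2·0.9²)) = 0.443269·exp(-0.50000) = 0.268856] × [0.00117595] = 0.000316162
  p_Acoustic = [(1/(1.1·√(2π)))·exp(−(7.7−8.3)²/(2·1.1²)) = 0.362675·exp(-0.14876) = 0.312544] × [5.78273e-05] = 1.80736e-05
Weight by the priors:
  P(Z=Cosmic)·p_Cosmic = 0.28 × 0.000125865 = 3.52423e-05
  P(Z=Thermal)·p_Thermal = 0.22 × 0.000316162 = 6.95557e-05
  P(Z=Acoustic)·p_Acoustic = 0.50 × 1.80736e-05 = 9.03679e-06
Denominator: 3.52423e-05 + 6.95557e-05 + 9.03679e-06 = 0.000113835
P(Source Thermal | x) = 6.95557e-05 / 0.000113835 ≈ 0.6110

0.6110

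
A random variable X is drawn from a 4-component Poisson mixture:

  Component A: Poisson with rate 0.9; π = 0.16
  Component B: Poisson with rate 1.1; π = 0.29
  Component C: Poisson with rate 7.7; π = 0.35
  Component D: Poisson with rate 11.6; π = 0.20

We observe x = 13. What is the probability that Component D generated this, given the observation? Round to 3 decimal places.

Apply Bayes' rule: the posterior for each component is proportional to its prior times its likelihood at x.
Component likelihoods at x = 13:
  p_A = e^(−0.9)·0.9^13/13! = 1.65961e-11
  p_B = e^(−1.1)·1.1^13/13! = 1.84544e-10
  p_C = e^(−7.7)·7.7^13/13! = 0.0243238
  p_D = e^(−11.6)·11.6^13/13! = 0.101358
Multiply by the mixture weights:
  π_A·p_A = 0.16 × 1.65961e-11 = 2.65538e-12
  π_B·p_B = 0.29 × 1.84544e-10 = 5.35179e-11
  π_C·p_C = 0.35 × 0.0243238 = 0.00851333
  π_D·p_D = 0.20 × 0.101358 = 0.0202716
Normaliser: 2.65538e-12 + 5.35179e-11 + 0.00851333 + 0.0202716 = 0.0287849
So the posterior for Component D is 0.0202716 / 0.0287849 ≈ 0.704.

0.704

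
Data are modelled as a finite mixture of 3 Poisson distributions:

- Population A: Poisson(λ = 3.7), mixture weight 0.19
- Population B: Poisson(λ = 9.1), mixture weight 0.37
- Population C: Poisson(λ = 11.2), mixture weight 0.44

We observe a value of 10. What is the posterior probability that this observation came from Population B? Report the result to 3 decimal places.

The responsibility of component k is P(Z=k) f_k(x) divided by Σ_j P(Z=j) f_j(x).
Evaluate each component's likelihood at the observed value:
  L_A = e^(−3.7)·3.7^10/10! = 0.00327616
  L_B = e^(−9.1)·9.1^10/10! = 0.119832
  L_C = e^(−11.2)·11.2^10/10! = 0.117036
Prior × likelihood for each component:
  P(Z=A)·L_A = 0.19 × 0.00327616 = 0.00062247
  P(Z=B)·L_B = 0.37 × 0.119832 = 0.0443377
  P(Z=C)·L_C = 0.44 × 0.117036 = 0.0514958
Evidence: 0.00062247 + 0.0443377 + 0.0514958 = 0.0964559
So the posterior for Population B is 0.0443377 / 0.0964559 ≈ 0.460.

0.460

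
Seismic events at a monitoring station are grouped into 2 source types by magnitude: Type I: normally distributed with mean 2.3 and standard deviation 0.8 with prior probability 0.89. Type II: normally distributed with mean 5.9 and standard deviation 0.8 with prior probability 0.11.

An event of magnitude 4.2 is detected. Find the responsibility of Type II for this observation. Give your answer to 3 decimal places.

0.178

By Bayes' theorem, P(k | x) = π_k f_k(x) / Σ_j π_j f_j(x).
Normal densities:
  p_I = (1/(0.8·√(2π)))·exp(−(4.2−2.3)²/(2·0.8²)) = 0.498678·exp(-2.82031) = 0.0297149
  p_II = (1/(0.8·√(2π)))·exp(−(4.2−5.9)²/(2·0.8²)) = 0.498678·exp(-2.25781) = 0.0521512
Prior × likelihood for each component:
  π_I·p_I = 0.89 × 0.0297149 = 0.0264462
  π_II·p_II = 0.11 × 0.0521512 = 0.00573664
Evidence: 0.0264462 + 0.00573664 = 0.0321829
So the posterior for Type II is 0.00573664 / 0.0321829 ≈ 0.178.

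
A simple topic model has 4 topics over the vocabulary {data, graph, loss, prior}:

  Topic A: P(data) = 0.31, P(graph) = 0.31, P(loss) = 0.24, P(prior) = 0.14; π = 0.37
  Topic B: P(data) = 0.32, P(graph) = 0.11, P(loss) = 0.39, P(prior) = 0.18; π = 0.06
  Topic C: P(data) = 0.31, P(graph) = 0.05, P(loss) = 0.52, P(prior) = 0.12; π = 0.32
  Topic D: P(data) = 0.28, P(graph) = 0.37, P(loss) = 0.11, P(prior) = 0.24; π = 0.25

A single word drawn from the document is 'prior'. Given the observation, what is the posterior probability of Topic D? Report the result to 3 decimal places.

Apply Bayes' rule: the posterior for each component is proportional to its prior times its likelihood at x.
Component likelihoods at x = 'prior':
  f_A = P(prior | comp) = 0.14
  f_B = P(prior | comp) = 0.18
  f_C = P(prior | comp) = 0.12
  f_D = P(prior | comp) = 0.24
Unnormalised posteriors:
  P(Z=A)·f_A = 0.37 × 0.14 = 0.0518
  P(Z=B)·f_B = 0.06 × 0.18 = 0.0108
  P(Z=C)·f_C = 0.32 × 0.12 = 0.0384
  P(Z=D)·f_D = 0.25 × 0.24 = 0.06
Evidence: 0.0518 + 0.0108 + 0.0384 + 0.06 = 0.161
Responsibility of Topic D: 0.06 / 0.161 ≈ 0.373

0.373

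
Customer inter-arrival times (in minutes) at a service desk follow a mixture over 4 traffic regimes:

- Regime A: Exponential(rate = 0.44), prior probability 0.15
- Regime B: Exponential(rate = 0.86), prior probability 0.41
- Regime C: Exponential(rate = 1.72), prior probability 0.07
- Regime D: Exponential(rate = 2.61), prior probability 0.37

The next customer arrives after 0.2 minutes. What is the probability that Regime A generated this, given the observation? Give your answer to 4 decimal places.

The responsibility of component k is P(Z=k) f_k(x) divided by Σ_j P(Z=j) f_j(x).
Evaluate each component's likelihood at the observed value:
  p_A = 0.44·e^(−0.44·0.2) = 0.44·e^(−0.0880) = 0.402935
  p_B = 0.86·e^(−0.86·0.2) = 0.86·e^(−0.1720) = 0.724102
  p_C = 1.72·e^(−1.72·0.2) = 1.72·e^(−0.3440) = 1.21936
  p_D = 2.61·e^(−2.61·0.2) = 2.61·e^(−0.5220) = 1.5486
Unnormalised posteriors:
  P(Z=A)·p_A = 0.15 × 0.402935 = 0.0604402
  P(Z=B)·p_B = 0.41 × 0.724102 = 0.296882
  P(Z=C)·p_C = 0.07 × 1.21936 = 0.085355
  P(Z=D)·p_D = 0.37 × 1.5486 = 0.572981
Denominator: 0.0604402 + 0.296882 + 0.085355 + 0.572981 = 1.01566
P(Regime A | data) = 0.0604402 / 1.01566 ≈ 0.0595

0.0595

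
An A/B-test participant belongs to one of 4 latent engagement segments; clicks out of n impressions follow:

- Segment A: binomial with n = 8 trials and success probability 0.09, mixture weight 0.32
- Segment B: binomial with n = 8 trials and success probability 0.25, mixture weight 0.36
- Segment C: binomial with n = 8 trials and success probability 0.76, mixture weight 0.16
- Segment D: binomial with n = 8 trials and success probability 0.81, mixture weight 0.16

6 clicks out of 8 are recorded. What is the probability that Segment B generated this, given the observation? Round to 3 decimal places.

0.014

By Bayes' theorem, P(k | x) = π_k f_k(x) / Σ_j π_j f_j(x).
Evaluate each component's likelihood at the observed value:
  f_A = 1.23224e-05
  f_B = 0.00384521
  f_C = 0.310786
  f_D = 0.28548
Weight by the priors:
  π_A·f_A = 0.32 × 1.23224e-05 = 3.94317e-06
  π_B·f_B = 0.36 × 0.00384521 = 0.00138428
  π_C·f_C = 0.16 × 0.310786 = 0.0497258
  π_D·f_D = 0.16 × 0.28548 = 0.0456768
Sum: 3.94317e-06 + 0.00138428 + 0.0497258 + 0.0456768 = 0.0967908
Responsibility of Segment B: 0.00138428 / 0.0967908 ≈ 0.014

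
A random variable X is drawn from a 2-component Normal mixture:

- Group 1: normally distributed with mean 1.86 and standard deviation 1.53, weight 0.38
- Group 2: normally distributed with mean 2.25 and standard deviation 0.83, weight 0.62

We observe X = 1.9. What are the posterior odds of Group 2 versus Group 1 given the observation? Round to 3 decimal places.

Since P(k|x) ∝ w_k f_k(x), the posterior odds are w_i f_i(x) / (w_j f_j(x)).
Component likelihoods at x = 1.9:
  p_1 = (1/(1.53·√(2π)))·exp(−(1.9−1.86)²/(2·1.53²)) = 0.260747·exp(-0.00034) = 0.260657
  p_2 = (1/(0.83·√(2π)))·exp(−(1.9−2.25)²/(2·0.83²)) = 0.480653·exp(-0.08891) = 0.439763
Posterior odds = (w_2·p_2) / (w_1·p_1) = (0.62·0.439763) / (0.38·0.260657) = 0.272653 / 0.0990498 ≈ 2.753

2.753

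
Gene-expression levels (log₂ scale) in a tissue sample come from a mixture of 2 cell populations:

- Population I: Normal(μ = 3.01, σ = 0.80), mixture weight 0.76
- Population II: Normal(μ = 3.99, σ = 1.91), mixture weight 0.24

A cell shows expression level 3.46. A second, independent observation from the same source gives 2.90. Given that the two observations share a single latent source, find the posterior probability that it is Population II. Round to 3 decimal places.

The responsibility of component k is P(Z=k) f_k(x) divided by Σ_j P(Z=j) f_j(x).
Since both observations come from the same component, the likelihood for component k is f_k(x₁)·f_k(x₂).
  p_I = [(1/(0.80·√(2π)))·exp(−(3.46−3.01)²/(2·0.80²)) = 0.498678·exp(-0.15820) = 0.425709] × [0.493986] = 0.210295
  p_II = [(1/(1.91·√(2π)))·exp(−(3.46−3.99)²/(2·1.91²)) = 0.208870·exp(-0.03850) = 0.200982] × [0.177483] = 0.0356709
Prior × likelihood for each component:
  P(Z=I)·p_I = 0.76 × 0.210295 = 0.159824
  P(Z=II)·p_II = 0.24 × 0.0356709 = 0.00856101
Evidence: 0.159824 + 0.00856101 = 0.168385
So the posterior for Population II is 0.00856101 / 0.168385 ≈ 0.051.

0.051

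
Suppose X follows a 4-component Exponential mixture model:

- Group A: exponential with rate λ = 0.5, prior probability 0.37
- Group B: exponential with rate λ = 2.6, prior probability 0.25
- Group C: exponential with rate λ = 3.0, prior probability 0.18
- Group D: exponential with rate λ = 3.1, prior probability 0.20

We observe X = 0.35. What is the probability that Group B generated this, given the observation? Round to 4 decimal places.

P(component k | x) = π_k·f_k(x) / marginal(x), where marginal(x) = Σ_j π_j·f_j(x).
Exponential densities:
  L_A = 0.419729
  L_B = 1.04656
  L_C = 1.04981
  L_D = 1.0475
Unnormalised posteriors:
  π_A·L_A = 0.37 × 0.419729 = 0.1553
  π_B·L_B = 0.25 × 1.04656 = 0.261641
  π_C·L_C = 0.18 × 1.04981 = 0.188966
  π_D·L_D = 0.20 × 1.0475 = 0.209499
Evidence: 0.1553 + 0.261641 + 0.188966 + 0.209499 = 0.815406
So the posterior for Group B is 0.261641 / 0.815406 ≈ 0.3209.

0.3209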